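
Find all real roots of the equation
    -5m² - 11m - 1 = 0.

m = -2.105 or m = -0.095

Discriminant: (-11)² − 4·(-5)·(-1) = 101.
Quadratic formula: m = (11 ± √101) / (-10).
So m = -11/10 - √(101)/10 ≈ -2.105 or m = -11/10 + √(101)/10 ≈ -0.095.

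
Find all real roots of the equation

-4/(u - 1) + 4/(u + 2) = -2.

Multiply both sides by (u - 1)(u + 2):
-4(u + 2) + 4(u - 1) = -2(u - 1)(u + 2).
Expand and collect terms: -2u^2 - 2u + 16 = 0.
By the quadratic formula, u = (2 +/- sqrt(132)) / -4, so u ~= -3.3723 or u ~= 2.3723.
Neither value makes a denominator zero (u != 1, u != -2), so both are valid.

u = -3.3723 or u = 2.3723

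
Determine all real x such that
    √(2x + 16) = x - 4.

x = 10

Square both sides: 2x + 16 = (x - 4)².
Expand and rearrange: x² - 10x = 0.
Solving gives x = 10 or x = 0.
Check each candidate in the original equation:
  x = 10: √(36) = 6, while x - 4 = 6 — valid.
  x = 0: √(16) = 4, while x - 4 = -4 — extraneous.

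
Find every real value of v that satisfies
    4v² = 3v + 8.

Rearrange to standard form: 4v² - 3v - 8 = 0.
Discriminant: (-3)² − 4·4·(-8) = 137.
Quadratic formula: v = (3 ± √137) / 8.
So v = 3/8 + √(137)/8 ≈ 1.8381 or v = 3/8 - √(137)/8 ≈ -1.0881.

v = -1.0881 or v = 1.8381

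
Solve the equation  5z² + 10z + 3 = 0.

Discriminant: (10)² − 4·5·3 = 40.
Quadratic formula: z = (-10 ± √40) / 10.
So z = -1 + √(10)/5 ≈ -0.3675 or z = -1 - √(10)/5 ≈ -1.6325.

z = -1.6325 or z = -0.3675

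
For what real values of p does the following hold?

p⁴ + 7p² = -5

Let u = p². The equation becomes u² + 7u + 5 = 0.
By the quadratic formula, u = -7/2 + √(29)/2 or u = -7/2 - √(29)/2.
p² = -7/2 + √(29)/2 < 0 has no real solution.
p² = -7/2 - √(29)/2 < 0 has no real solution.

No real solutions.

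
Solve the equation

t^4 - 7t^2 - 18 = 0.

t = -3 or t = 3

Let u = t^2. The equation becomes u^2 - 7u - 18 = 0.
Factor: (u + 2)(u - 9) = 0, so u = -2 or u = 9.
t^2 = -2 < 0 has no real solution.
t^2 = 9 gives t = +/-3.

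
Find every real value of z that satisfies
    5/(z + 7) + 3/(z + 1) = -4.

Multiply both sides by (z + 7)(z + 1):
5(z + 1) + 3(z + 7) = -4(z + 7)(z + 1).
Expand and collect terms: -4z^2 - 40z - 54 = 0.
By the quadratic formula, z = (40 +/- sqrt(736)) / -8, so z ~= -8.3912 or z ~= -1.6088.
Neither value makes a denominator zero (z != -7, z != -1), so both are valid.

z = -8.3912 or z = -1.6088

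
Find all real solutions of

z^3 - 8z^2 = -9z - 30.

Rearrange: z^3 - 8z^2 + 9z + 30 = 0.
Possible rational roots are divisors of 30. Testing z = 5 gives 0, so (z - 5) is a factor.
Divide: z^3 - 8z^2 + 9z + 30 = (z - 5)(z^2 - 3z - 6).
Apply the quadratic formula to z^2 - 3z - 6 = 0: z = (3 +/- sqrt(33))/2, i.e. z ~= 4.3723 or z ~= -1.3723.

z = -1.3723 or z = 4.3723 or z = 5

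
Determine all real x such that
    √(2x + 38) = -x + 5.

Square both sides: 2x + 38 = (-x + 5)².
Expand and rearrange: x² - 12x - 13 = 0.
Solving gives x = 13 or x = -1.
Check each candidate in the original equation:
  x = 13: √(64) = 8, while -x + 5 = -8 — extraneous.
  x = -1: √(36) = 6, while -x + 5 = 6 — valid.

x = -1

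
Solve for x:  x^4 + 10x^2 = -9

Let u = x^2. The equation becomes u^2 + 10u + 9 = 0.
Factor: (u + 1)(u + 9) = 0, so u = -1 or u = -9.
x^2 = -1 < 0 has no real solution.
x^2 = -9 < 0 has no real solution.

No real solutions.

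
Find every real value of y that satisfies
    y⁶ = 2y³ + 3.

y = -1 or y = 1.4422

Let u = y³. The equation becomes u² - 2u - 3 = 0.
Factor: (u - 3)(u + 1) = 0, so u = 3 or u = -1.
y³ = 3 gives y = ∛(3) ≈ 1.4422.
y³ = -1 gives y = -1.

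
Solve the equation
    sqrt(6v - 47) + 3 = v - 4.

Isolate the radical: sqrt(6v - 47) = v - 7.
Square both sides: 6v - 47 = (v - 7)^2.
Expand and rearrange: v^2 - 20v + 96 = 0.
Solving gives v = 12 or v = 8.
Check each candidate in the original equation:
  v = 12: sqrt(25) = 5, while v - 7 = 5 — valid.
  v = 8: sqrt(1) = 1, while v - 7 = 1 — valid.

v = 8 or v = 12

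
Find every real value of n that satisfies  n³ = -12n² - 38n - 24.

Rearrange: n³ + 12n² + 38n + 24 = 0.
Possible rational roots are divisors of 24. Testing n = -4 gives 0, so (n + 4) is a factor.
Divide: n³ + 12n² + 38n + 24 = (n + 4)(n² + 8n + 6).
Apply the quadratic formula to n² + 8n + 6 = 0: n = (-8 ± √40)/2, i.e. n ≈ -0.8377 or n ≈ -7.1623.

n = -7.1623 or n = -4 or n = -0.8377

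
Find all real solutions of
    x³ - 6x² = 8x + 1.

x = -1 or x = -0.1401 or x = 7.1401

Rearrange: x³ - 6x² - 8x - 1 = 0.
Possible rational roots are divisors of -1. Testing x = -1 gives 0, so (x + 1) is a factor.
Divide: x³ - 6x² - 8x - 1 = (x + 1)(x² - 7x - 1).
Apply the quadratic formula to x² - 7x - 1 = 0: x = (7 ± √53)/2, i.e. x ≈ 7.1401 or x ≈ -0.1401.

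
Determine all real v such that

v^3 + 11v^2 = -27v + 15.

v = -6.4641 or v = -5 or v = 0.4641

Rearrange: v^3 + 11v^2 + 27v - 15 = 0.
Possible rational roots are divisors of -15. Testing v = -5 gives 0, so (v + 5) is a factor.
Divide: v^3 + 11v^2 + 27v - 15 = (v + 5)(v^2 + 6v - 3).
Apply the quadratic formula to v^2 + 6v - 3 = 0: v = (-6 +/- sqrt(48))/2, i.e. v ~= 0.4641 or v ~= -6.4641.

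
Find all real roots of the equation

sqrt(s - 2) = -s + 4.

Square both sides: s - 2 = (-s + 4)^2.
Expand and rearrange: s^2 - 9s + 18 = 0.
Solving gives s = 6 or s = 3.
Check each candidate in the original equation:
  s = 6: sqrt(4) = 2, while -s + 4 = -2 — extraneous.
  s = 3: sqrt(1) = 1, while -s + 4 = 1 — valid.

s = 3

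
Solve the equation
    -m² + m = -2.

Bring every term to one side: -m² + m + 2 = 0.
Factor: -1(m + 1)(m - 2) = 0.
So m = -1 or m = 2.

m = -1 or m = 2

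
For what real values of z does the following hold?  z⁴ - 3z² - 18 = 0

Let u = z². The equation becomes u² - 3u - 18 = 0.
Factor: (u - 6)(u + 3) = 0, so u = 6 or u = -3.
z² = 6 gives z = ±√(6) ≈ ±2.4495.
z² = -3 < 0 has no real solution.

z = -2.4495 or z = 2.4495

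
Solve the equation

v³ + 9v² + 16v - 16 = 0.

v = -5.7016 or v = -4 or v = 0.7016

Possible rational roots are divisors of -16. Testing v = -4 gives 0, so (v + 4) is a factor.
Divide: v³ + 9v² + 16v - 16 = (v + 4)(v² + 5v - 4).
Apply the quadratic formula to v² + 5v - 4 = 0: v = (-5 ± √41)/2, i.e. v ≈ 0.7016 or v ≈ -5.7016.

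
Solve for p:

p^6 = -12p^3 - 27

p = -2.0801 or p = -1.4422

Let u = p^3. The equation becomes u^2 + 12u + 27 = 0.
Factor: (u + 9)(u + 3) = 0, so u = -9 or u = -3.
p^3 = -9 gives p = -(9)^(1/3) ~= -2.0801.
p^3 = -3 gives p = -(3)^(1/3) ~= -1.4422.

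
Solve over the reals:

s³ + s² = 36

Rearrange: s³ + s² - 36 = 0.
Possible rational roots are divisors of -36. Testing s = 3 gives 0, so (s - 3) is a factor.
Divide: s³ + s² - 36 = (s - 3)(s² + 4s + 12).
The quadratic s² + 4s + 12 has discriminant -32 < 0, so no further real roots.

s = 3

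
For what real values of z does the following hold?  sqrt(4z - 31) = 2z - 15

Square both sides: 4z - 31 = (2z - 15)^2.
Expand and rearrange: 4z^2 - 64z + 256 = 0.
This gives the repeated root z = 8.
Check in the original equation:
  z = 8: sqrt(1) = 1, while 2z - 15 = 1 — valid.

z = 8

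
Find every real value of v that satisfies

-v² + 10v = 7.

v = 0.7574 or v = 9.2426

Rearrange to standard form: -v² + 10v - 7 = 0.
Discriminant: (10)² − 4·(-1)·(-7) = 72.
Quadratic formula: v = (-10 ± √72) / (-2).
So v = 5 - 3·√(2) ≈ 0.7574 or v = 3·√(2) + 5 ≈ 9.2426.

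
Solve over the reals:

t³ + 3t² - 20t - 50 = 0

t = -5 or t = -2.3166 or t = 4.3166

Possible rational roots are divisors of -50. Testing t = -5 gives 0, so (t + 5) is a factor.
Divide: t³ + 3t² - 20t - 50 = (t + 5)(t² - 2t - 10).
Apply the quadratic formula to t² - 2t - 10 = 0: t = (2 ± √44)/2, i.e. t ≈ 4.3166 or t ≈ -2.3166.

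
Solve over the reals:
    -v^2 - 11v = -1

v = -11.0902 or v = 0.0902

Rearrange to standard form: -v^2 - 11v + 1 = 0.
Discriminant: (-11)^2 - 4*(-1)*1 = 125.
Quadratic formula: v = (11 +/- sqrt(125)) / (-2).
So v = -5*sqrt(5)/2 - 11/2 ~= -11.0902 or v = -11/2 + 5*sqrt(5)/2 ~= 0.0902.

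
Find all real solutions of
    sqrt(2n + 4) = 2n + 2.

Square both sides: 2n + 4 = (2n + 2)^2.
Expand and rearrange: 4n^2 + 6n = 0.
Solving gives n = 0 or n = -1.5.
Check each candidate in the original equation:
  n = 0: sqrt(4) = 2, while 2n + 2 = 2 — valid.
  n = -1.5: sqrt(1) = 1, while 2n + 2 = -1 — extraneous.

n = 0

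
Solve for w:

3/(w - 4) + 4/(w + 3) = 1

w = -0.5826 or w = 8.5826

Multiply both sides by (w - 4)(w + 3):
3(w + 3) + 4(w - 4) = (w - 4)(w + 3).
Expand and collect terms: w^2 - 8w - 5 = 0.
By the quadratic formula, w = (8 +/- sqrt(84)) / 2, so w ~= 8.5826 or w ~= -0.5826.
Neither value makes a denominator zero (w != 4, w != -3), so both are valid.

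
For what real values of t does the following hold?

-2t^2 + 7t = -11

Rearrange to standard form: -2t^2 + 7t + 11 = 0.
Discriminant: (7)^2 - 4*(-2)*11 = 137.
Quadratic formula: t = (-7 +/- sqrt(137)) / (-4).
So t = 7/4 - sqrt(137)/4 ~= -1.1762 or t = 7/4 + sqrt(137)/4 ~= 4.6762.

t = -1.1762 or t = 4.6762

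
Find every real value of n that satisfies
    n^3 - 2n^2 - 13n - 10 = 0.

Possible rational roots are divisors of -10. Testing n = -1 gives 0, so (n + 1) is a factor.
Divide: n^3 - 2n^2 - 13n - 10 = (n + 1)(n^2 - 3n - 10).
Factor the quadratic: n = 5 or n = -2.

n = -2 or n = -1 or n = 5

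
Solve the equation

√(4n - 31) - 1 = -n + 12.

n = 10

Isolate the radical: √(4n - 31) = -n + 13.
Square both sides: 4n - 31 = (-n + 13)².
Expand and rearrange: n² - 30n + 200 = 0.
Solving gives n = 20 or n = 10.
Check each candidate in the original equation:
  n = 20: √(49) = 7, while -n + 13 = -7 — extraneous.
  n = 10: √(9) = 3, while -n + 13 = 3 — valid.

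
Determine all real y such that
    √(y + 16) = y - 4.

y = 9

Square both sides: y + 16 = (y - 4)².
Expand and rearrange: y² - 9y = 0.
Solving gives y = 9 or y = 0.
Check each candidate in the original equation:
  y = 9: √(25) = 5, while y - 4 = 5 — valid.
  y = 0: √(16) = 4, while y - 4 = -4 — extraneous.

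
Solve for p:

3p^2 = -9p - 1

Rearrange to standard form: 3p^2 + 9p + 1 = 0.
Discriminant: (9)^2 - 4*3*1 = 69.
Quadratic formula: p = (-9 +/- sqrt(69)) / 6.
So p = -3/2 + sqrt(69)/6 ~= -0.1156 or p = -3/2 - sqrt(69)/6 ~= -2.8844.

p = -2.8844 or p = -0.1156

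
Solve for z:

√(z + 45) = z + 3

Square both sides: z + 45 = (z + 3)².
Expand and rearrange: z² + 5z - 36 = 0.
Solving gives z = 4 or z = -9.
Check each candidate in the original equation:
  z = 4: √(49) = 7, while z + 3 = 7 — valid.
  z = -9: √(36) = 6, while z + 3 = -6 — extraneous.

z = 4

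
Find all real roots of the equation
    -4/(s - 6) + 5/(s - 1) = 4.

s = 2.8246 or s = 4.4254

Multiply both sides by (s - 6)(s - 1):
-4(s - 1) + 5(s - 6) = 4(s - 6)(s - 1).
Expand and collect terms: 4s^2 - 29s + 50 = 0.
By the quadratic formula, s = (29 +/- sqrt(41)) / 8, so s ~= 4.4254 or s ~= 2.8246.
Neither value makes a denominator zero (s != 6, s != 1), so both are valid.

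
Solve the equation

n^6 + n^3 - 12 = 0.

Let u = n^3. The equation becomes u^2 + u - 12 = 0.
Factor: (u + 4)(u - 3) = 0, so u = -4 or u = 3.
n^3 = -4 gives n = -(4)^(1/3) ~= -1.5874.
n^3 = 3 gives n = (3)^(1/3) ~= 1.4422.

n = -1.5874 or n = 1.4422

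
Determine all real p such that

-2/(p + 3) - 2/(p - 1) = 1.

Multiply both sides by (p + 3)(p - 1):
-2(p - 1) - 2(p + 3) = (p + 3)(p - 1).
Expand and collect terms: p^2 + 6p + 1 = 0.
By the quadratic formula, p = (-6 +/- sqrt(32)) / 2, so p ~= -0.1716 or p ~= -5.8284.
Neither value makes a denominator zero (p != -3, p != 1), so both are valid.

p = -5.8284 or p = -0.1716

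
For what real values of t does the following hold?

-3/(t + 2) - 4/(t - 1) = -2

Multiply both sides by (t + 2)(t - 1):
-3(t - 1) - 4(t + 2) = -2(t + 2)(t - 1).
Expand and collect terms: -2t^2 + 5t + 9 = 0.
By the quadratic formula, t = (-5 +/- sqrt(97)) / -4, so t ~= -1.2122 or t ~= 3.7122.
Neither value makes a denominator zero (t != -2, t != 1), so both are valid.

t = -1.2122 or t = 3.7122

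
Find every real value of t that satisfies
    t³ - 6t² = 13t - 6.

t = -2 or t = 0.3944 or t = 7.6056

Rearrange: t³ - 6t² - 13t + 6 = 0.
Possible rational roots are divisors of 6. Testing t = -2 gives 0, so (t + 2) is a factor.
Divide: t³ - 6t² - 13t + 6 = (t + 2)(t² - 8t + 3).
Apply the quadratic formula to t² - 8t + 3 = 0: t = (8 ± √52)/2, i.e. t ≈ 7.6056 or t ≈ 0.3944.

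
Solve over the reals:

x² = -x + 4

x = -2.5616 or x = 1.5616

Rearrange to standard form: x² + x - 4 = 0.
Discriminant: (1)² − 4·1·(-4) = 17.
Quadratic formula: x = (-1 ± √17) / 2.
So x = -1/2 + √(17)/2 ≈ 1.5616 or x = -√(17)/2 - 1/2 ≈ -2.5616.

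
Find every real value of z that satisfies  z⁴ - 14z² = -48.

Let u = z². The equation becomes u² - 14u + 48 = 0.
Factor: (u - 8)(u - 6) = 0, so u = 8 or u = 6.
z² = 8 gives z = ±2·√(2) ≈ ±2.8284.
z² = 6 gives z = ±√(6) ≈ ±2.4495.

z = -2.8284 or z = -2.4495 or z = 2.4495 or z = 2.8284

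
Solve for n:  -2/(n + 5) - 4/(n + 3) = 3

Multiply both sides by (n + 5)(n + 3):
-2(n + 3) - 4(n + 5) = 3(n + 5)(n + 3).
Expand and collect terms: 3n^2 + 30n + 71 = 0.
By the quadratic formula, n = (-30 +/- sqrt(48)) / 6, so n ~= -3.8453 or n ~= -6.1547.
Neither value makes a denominator zero (n != -5, n != -3), so both are valid.

n = -6.1547 or n = -3.8453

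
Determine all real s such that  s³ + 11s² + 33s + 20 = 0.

Possible rational roots are divisors of 20. Testing s = -4 gives 0, so (s + 4) is a factor.
Divide: s³ + 11s² + 33s + 20 = (s + 4)(s² + 7s + 5).
Apply the quadratic formula to s² + 7s + 5 = 0: s = (-7 ± √29)/2, i.e. s ≈ -0.8074 or s ≈ -6.1926.

s = -6.1926 or s = -4 or s = -0.8074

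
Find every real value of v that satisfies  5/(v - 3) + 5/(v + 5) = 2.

Multiply both sides by (v - 3)(v + 5):
5(v + 5) + 5(v - 3) = 2(v - 3)(v + 5).
Expand and collect terms: 2v^2 - 6v - 40 = 0.
By the quadratic formula, v = (6 +/- sqrt(356)) / 4, so v ~= 6.217 or v ~= -3.217.
Neither value makes a denominator zero (v != 3, v != -5), so both are valid.

v = -3.217 or v = 6.217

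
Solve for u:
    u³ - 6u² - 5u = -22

Rearrange: u³ - 6u² - 5u + 22 = 0.
Possible rational roots are divisors of 22. Testing u = -2 gives 0, so (u + 2) is a factor.
Divide: u³ - 6u² - 5u + 22 = (u + 2)(u² - 8u + 11).
Apply the quadratic formula to u² - 8u + 11 = 0: u = (8 ± √20)/2, i.e. u ≈ 6.2361 or u ≈ 1.7639.

u = -2 or u = 1.7639 or u = 6.2361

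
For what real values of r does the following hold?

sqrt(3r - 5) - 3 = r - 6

r = 7

Isolate the radical: sqrt(3r - 5) = r - 3.
Square both sides: 3r - 5 = (r - 3)^2.
Expand and rearrange: r^2 - 9r + 14 = 0.
Solving gives r = 7 or r = 2.
Check each candidate in the original equation:
  r = 7: sqrt(16) = 4, while r - 3 = 4 — valid.
  r = 2: sqrt(1) = 1, while r - 3 = -1 — extraneous.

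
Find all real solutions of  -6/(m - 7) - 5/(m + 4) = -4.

m = -2.9143 or m = 8.6643

Multiply both sides by (m - 7)(m + 4):
-6(m + 4) - 5(m - 7) = -4(m - 7)(m + 4).
Expand and collect terms: -4m² + 23m + 101 = 0.
By the quadratic formula, m = (-23 ± √2145) / -8, so m ≈ -2.9143 or m ≈ 8.6643.
Neither value makes a denominator zero (m ≠ 7, m ≠ -4), so both are valid.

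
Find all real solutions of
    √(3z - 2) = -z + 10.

z = 6

Square both sides: 3z - 2 = (-z + 10)².
Expand and rearrange: z² - 23z + 102 = 0.
Solving gives z = 17 or z = 6.
Check each candidate in the original equation:
  z = 17: √(49) = 7, while -z + 10 = -7 — extraneous.
  z = 6: √(16) = 4, while -z + 10 = 4 — valid.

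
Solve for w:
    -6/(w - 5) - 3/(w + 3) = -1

w = -1.4462 or w = 12.4462

Multiply both sides by (w - 5)(w + 3):
-6(w + 3) - 3(w - 5) = -(w - 5)(w + 3).
Expand and collect terms: -w² + 11w + 18 = 0.
By the quadratic formula, w = (-11 ± √193) / -2, so w ≈ -1.4462 or w ≈ 12.4462.
Neither value makes a denominator zero (w ≠ 5, w ≠ -3), so both are valid.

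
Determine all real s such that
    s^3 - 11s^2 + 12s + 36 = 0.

Possible rational roots are divisors of 36. Testing s = 3 gives 0, so (s - 3) is a factor.
Divide: s^3 - 11s^2 + 12s + 36 = (s - 3)(s^2 - 8s - 12).
Apply the quadratic formula to s^2 - 8s - 12 = 0: s = (8 +/- sqrt(112))/2, i.e. s ~= 9.2915 or s ~= -1.2915.

s = -1.2915 or s = 3 or s = 9.2915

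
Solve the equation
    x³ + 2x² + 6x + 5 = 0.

x = -1

Possible rational roots are divisors of 5. Testing x = -1 gives 0, so (x + 1) is a factor.
Divide: x³ + 2x² + 6x + 5 = (x + 1)(x² + x + 5).
The quadratic x² + x + 5 has discriminant -19 < 0, so no further real roots.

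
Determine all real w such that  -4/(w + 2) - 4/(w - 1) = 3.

Multiply both sides by (w + 2)(w - 1):
-4(w - 1) - 4(w + 2) = 3(w + 2)(w - 1).
Expand and collect terms: 3w² + 11w - 2 = 0.
By the quadratic formula, w = (-11 ± √145) / 6, so w ≈ 0.1736 or w ≈ -3.8403.
Neither value makes a denominator zero (w ≠ -2, w ≠ 1), so both are valid.

w = -3.8403 or w = 0.1736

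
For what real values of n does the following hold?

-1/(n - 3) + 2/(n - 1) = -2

n = 0.1492 or n = 3.3508

Multiply both sides by (n - 3)(n - 1):
-(n - 1) + 2(n - 3) = -2(n - 3)(n - 1).
Expand and collect terms: -2n^2 + 7n - 1 = 0.
By the quadratic formula, n = (-7 +/- sqrt(41)) / -4, so n ~= 0.1492 or n ~= 3.3508.
Neither value makes a denominator zero (n != 3, n != 1), so both are valid.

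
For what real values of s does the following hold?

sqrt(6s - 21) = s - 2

Square both sides: 6s - 21 = (s - 2)^2.
Expand and rearrange: s^2 - 10s + 25 = 0.
This gives the repeated root s = 5.
Check in the original equation:
  s = 5: sqrt(9) = 3, while s - 2 = 3 — valid.

s = 5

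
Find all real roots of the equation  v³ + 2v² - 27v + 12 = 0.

v = -6.4641 or v = 0.4641 or v = 4

Possible rational roots are divisors of 12. Testing v = 4 gives 0, so (v - 4) is a factor.
Divide: v³ + 2v² - 27v + 12 = (v - 4)(v² + 6v - 3).
Apply the quadratic formula to v² + 6v - 3 = 0: v = (-6 ± √48)/2, i.e. v ≈ 0.4641 or v ≈ -6.4641.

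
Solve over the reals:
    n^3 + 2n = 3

n = 1

Rearrange: n^3 + 2n - 3 = 0.
Possible rational roots are divisors of -3. Testing n = 1 gives 0, so (n - 1) is a factor.
Divide: n^3 + 2n - 3 = (n - 1)(n^2 + n + 3).
The quadratic n^2 + n + 3 has discriminant -11 < 0, so no further real roots.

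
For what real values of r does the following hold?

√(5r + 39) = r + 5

Square both sides: 5r + 39 = (r + 5)².
Expand and rearrange: r² + 5r - 14 = 0.
Solving gives r = 2 or r = -7.
Check each candidate in the original equation:
  r = 2: √(49) = 7, while r + 5 = 7 — valid.
  r = -7: √(4) = 2, while r + 5 = -2 — extraneous.

r = 2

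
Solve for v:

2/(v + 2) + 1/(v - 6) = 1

v = -0.2749 or v = 7.2749

Multiply both sides by (v + 2)(v - 6):
2(v - 6) + (v + 2) = (v + 2)(v - 6).
Expand and collect terms: v² - 7v - 2 = 0.
By the quadratic formula, v = (7 ± √57) / 2, so v ≈ 7.2749 or v ≈ -0.2749.
Neither value makes a denominator zero (v ≠ -2, v ≠ 6), so both are valid.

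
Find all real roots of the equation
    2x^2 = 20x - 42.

x = 3 or x = 7

Bring every term to one side: 2x^2 - 20x + 42 = 0.
Factor: 2(x - 3)(x - 7) = 0.
So x = 3 or x = 7.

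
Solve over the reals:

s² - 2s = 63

s = -7 or s = 9

Bring every term to one side: s² - 2s - 63 = 0.
Factor: (s + 7)(s - 9) = 0.
So s = -7 or s = 9.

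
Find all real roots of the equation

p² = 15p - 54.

p = 6 or p = 9

Bring every term to one side: p² - 15p + 54 = 0.
Factor: (p - 9)(p - 6) = 0.
So p = 9 or p = 6.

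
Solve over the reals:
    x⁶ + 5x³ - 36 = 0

Let u = x³. The equation becomes u² + 5u - 36 = 0.
Factor: (u + 9)(u - 4) = 0, so u = -9 or u = 4.
x³ = -9 gives x = -∛(9) ≈ -2.0801.
x³ = 4 gives x = ∛(4) ≈ 1.5874.

x = -2.0801 or x = 1.5874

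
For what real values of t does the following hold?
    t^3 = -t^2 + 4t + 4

t = -2 or t = -1 or t = 2

Rearrange: t^3 + t^2 - 4t - 4 = 0.
Possible rational roots are divisors of -4. Testing t = -1 gives 0, so (t + 1) is a factor.
Divide: t^3 + t^2 - 4t - 4 = (t + 1)(t^2 - 4).
Factor the quadratic: t = 2 or t = -2.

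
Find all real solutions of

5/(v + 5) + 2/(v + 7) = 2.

v = -6.6085 or v = -1.8915

Multiply both sides by (v + 5)(v + 7):
5(v + 7) + 2(v + 5) = 2(v + 5)(v + 7).
Expand and collect terms: 2v^2 + 17v + 25 = 0.
By the quadratic formula, v = (-17 +/- sqrt(89)) / 4, so v ~= -1.8915 or v ~= -6.6085.
Neither value makes a denominator zero (v != -5, v != -7), so both are valid.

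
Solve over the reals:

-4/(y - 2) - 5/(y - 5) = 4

Multiply both sides by (y - 2)(y - 5):
-4(y - 5) - 5(y - 2) = 4(y - 2)(y - 5).
Expand and collect terms: 4y^2 - 19y + 10 = 0.
By the quadratic formula, y = (19 +/- sqrt(201)) / 8, so y ~= 4.1472 or y ~= 0.6028.
Neither value makes a denominator zero (y != 2, y != 5), so both are valid.

y = 0.6028 or y = 4.1472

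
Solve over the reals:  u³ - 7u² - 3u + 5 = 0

Possible rational roots are divisors of 5. Testing u = -1 gives 0, so (u + 1) is a factor.
Divide: u³ - 7u² - 3u + 5 = (u + 1)(u² - 8u + 5).
Apply the quadratic formula to u² - 8u + 5 = 0: u = (8 ± √44)/2, i.e. u ≈ 7.3166 or u ≈ 0.6834.

u = -1 or u = 0.6834 or u = 7.3166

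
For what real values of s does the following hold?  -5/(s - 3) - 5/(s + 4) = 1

s = -11.6033 or s = 0.6033

Multiply both sides by (s - 3)(s + 4):
-5(s + 4) - 5(s - 3) = (s - 3)(s + 4).
Expand and collect terms: s^2 + 11s - 7 = 0.
By the quadratic formula, s = (-11 +/- sqrt(149)) / 2, so s ~= 0.6033 or s ~= -11.6033.
Neither value makes a denominator zero (s != 3, s != -4), so both are valid.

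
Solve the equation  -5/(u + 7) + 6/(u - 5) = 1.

u = -10.6119 or u = 9.6119

Multiply both sides by (u + 7)(u - 5):
-5(u - 5) + 6(u + 7) = (u + 7)(u - 5).
Expand and collect terms: u² + u - 102 = 0.
By the quadratic formula, u = (-1 ± √409) / 2, so u ≈ 9.6119 or u ≈ -10.6119.
Neither value makes a denominator zero (u ≠ -7, u ≠ 5), so both are valid.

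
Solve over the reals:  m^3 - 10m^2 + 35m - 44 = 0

Possible rational roots are divisors of -44. Testing m = 4 gives 0, so (m - 4) is a factor.
Divide: m^3 - 10m^2 + 35m - 44 = (m - 4)(m^2 - 6m + 11).
The quadratic m^2 - 6m + 11 has discriminant -8 < 0, so no further real roots.

m = 4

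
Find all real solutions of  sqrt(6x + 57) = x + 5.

Square both sides: 6x + 57 = (x + 5)^2.
Expand and rearrange: x^2 + 4x - 32 = 0.
Solving gives x = 4 or x = -8.
Check each candidate in the original equation:
  x = 4: sqrt(81) = 9, while x + 5 = 9 — valid.
  x = -8: sqrt(9) = 3, while x + 5 = -3 — extraneous.

x = 4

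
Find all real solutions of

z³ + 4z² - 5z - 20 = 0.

z = -4 or z = -2.2361 or z = 2.2361

Possible rational roots are divisors of -20. Testing z = -4 gives 0, so (z + 4) is a factor.
Divide: z³ + 4z² - 5z - 20 = (z + 4)(z² - 5).
Apply the quadratic formula to z² - 5 = 0: z = (0 ± √20)/2, i.e. z ≈ 2.2361 or z ≈ -2.2361.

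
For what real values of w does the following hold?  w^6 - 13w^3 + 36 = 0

w = 1.5874 or w = 2.0801

Let u = w^3. The equation becomes u^2 - 13u + 36 = 0.
Factor: (u - 9)(u - 4) = 0, so u = 9 or u = 4.
w^3 = 9 gives w = (9)^(1/3) ~= 2.0801.
w^3 = 4 gives w = (4)^(1/3) ~= 1.5874.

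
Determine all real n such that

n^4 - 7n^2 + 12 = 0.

n = -2 or n = -1.7321 or n = 1.7321 or n = 2

Let u = n^2. The equation becomes u^2 - 7u + 12 = 0.
Factor: (u - 3)(u - 4) = 0, so u = 3 or u = 4.
n^2 = 3 gives n = +/-sqrt(3) ~= +/-1.7321.
n^2 = 4 gives n = +/-2.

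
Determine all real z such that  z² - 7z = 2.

Rearrange to standard form: z² - 7z - 2 = 0.
Discriminant: (-7)² − 4·1·(-2) = 57.
Quadratic formula: z = (7 ± √57) / 2.
So z = 7/2 + √(57)/2 ≈ 7.2749 or z = 7/2 - √(57)/2 ≈ -0.2749.

z = -0.2749 or z = 7.2749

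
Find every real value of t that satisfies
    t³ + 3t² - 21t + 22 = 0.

t = -6.6533 or t = 1.6533 or t = 2

Possible rational roots are divisors of 22. Testing t = 2 gives 0, so (t - 2) is a factor.
Divide: t³ + 3t² - 21t + 22 = (t - 2)(t² + 5t - 11).
Apply the quadratic formula to t² + 5t - 11 = 0: t = (-5 ± √69)/2, i.e. t ≈ 1.6533 or t ≈ -6.6533.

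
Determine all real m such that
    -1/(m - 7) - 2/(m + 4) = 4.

Multiply both sides by (m - 7)(m + 4):
-(m + 4) - 2(m - 7) = 4(m - 7)(m + 4).
Expand and collect terms: 4m² - 9m - 122 = 0.
By the quadratic formula, m = (9 ± √2033) / 8, so m ≈ 6.7611 or m ≈ -4.5111.
Neither value makes a denominator zero (m ≠ 7, m ≠ -4), so both are valid.

m = -4.5111 or m = 6.7611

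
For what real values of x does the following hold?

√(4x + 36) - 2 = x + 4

x = 0

Isolate the radical: √(4x + 36) = x + 6.
Square both sides: 4x + 36 = (x + 6)².
Expand and rearrange: x² + 8x = 0.
Solving gives x = 0 or x = -8.
Check each candidate in the original equation:
  x = 0: √(36) = 6, while x + 6 = 6 — valid.
  x = -8: √(4) = 2, while x + 6 = -2 — extraneous.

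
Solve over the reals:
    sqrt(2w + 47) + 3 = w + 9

Isolate the radical: sqrt(2w + 47) = w + 6.
Square both sides: 2w + 47 = (w + 6)^2.
Expand and rearrange: w^2 + 10w - 11 = 0.
Solving gives w = 1 or w = -11.
Check each candidate in the original equation:
  w = 1: sqrt(49) = 7, while w + 6 = 7 — valid.
  w = -11: sqrt(25) = 5, while w + 6 = -5 — extraneous.

w = 1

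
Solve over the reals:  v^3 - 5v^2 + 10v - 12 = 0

Possible rational roots are divisors of -12. Testing v = 3 gives 0, so (v - 3) is a factor.
Divide: v^3 - 5v^2 + 10v - 12 = (v - 3)(v^2 - 2v + 4).
The quadratic v^2 - 2v + 4 has discriminant -12 < 0, so no further real roots.

v = 3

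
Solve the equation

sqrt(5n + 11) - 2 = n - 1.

n = 5

Isolate the radical: sqrt(5n + 11) = n + 1.
Square both sides: 5n + 11 = (n + 1)^2.
Expand and rearrange: n^2 - 3n - 10 = 0.
Solving gives n = 5 or n = -2.
Check each candidate in the original equation:
  n = 5: sqrt(36) = 6, while n + 1 = 6 — valid.
  n = -2: sqrt(1) = 1, while n + 1 = -1 — extraneous.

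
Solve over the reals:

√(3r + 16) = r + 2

r = 3

Square both sides: 3r + 16 = (r + 2)².
Expand and rearrange: r² + r - 12 = 0.
Solving gives r = 3 or r = -4.
Check each candidate in the original equation:
  r = 3: √(25) = 5, while r + 2 = 5 — valid.
  r = -4: √(4) = 2, while r + 2 = -2 — extraneous.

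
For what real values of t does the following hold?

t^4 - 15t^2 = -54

Let u = t^2. The equation becomes u^2 - 15u + 54 = 0.
Factor: (u - 9)(u - 6) = 0, so u = 9 or u = 6.
t^2 = 9 gives t = +/-3.
t^2 = 6 gives t = +/-sqrt(6) ~= +/-2.4495.

t = -3 or t = -2.4495 or t = 2.4495 or t = 3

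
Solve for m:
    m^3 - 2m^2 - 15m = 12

m = -2.2749 or m = -1 or m = 5.2749

Rearrange: m^3 - 2m^2 - 15m - 12 = 0.
Possible rational roots are divisors of -12. Testing m = -1 gives 0, so (m + 1) is a factor.
Divide: m^3 - 2m^2 - 15m - 12 = (m + 1)(m^2 - 3m - 12).
Apply the quadratic formula to m^2 - 3m - 12 = 0: m = (3 +/- sqrt(57))/2, i.e. m ~= 5.2749 or m ~= -2.2749.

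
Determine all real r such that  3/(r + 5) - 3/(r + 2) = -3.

Multiply both sides by (r + 5)(r + 2):
3(r + 2) - 3(r + 5) = -3(r + 5)(r + 2).
Expand and collect terms: -3r² - 21r - 21 = 0.
By the quadratic formula, r = (21 ± √189) / -6, so r ≈ -5.7913 or r ≈ -1.2087.
Neither value makes a denominator zero (r ≠ -5, r ≠ -2), so both are valid.

r = -5.7913 or r = -1.2087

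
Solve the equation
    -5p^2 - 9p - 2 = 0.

Discriminant: (-9)^2 - 4*(-5)*(-2) = 41.
Quadratic formula: p = (9 +/- sqrt(41)) / (-10).
So p = -9/10 - sqrt(41)/10 ~= -1.5403 or p = -9/10 + sqrt(41)/10 ~= -0.2597.

p = -1.5403 or p = -0.2597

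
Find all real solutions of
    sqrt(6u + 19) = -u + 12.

u = 5

Square both sides: 6u + 19 = (-u + 12)^2.
Expand and rearrange: u^2 - 30u + 125 = 0.
Solving gives u = 25 or u = 5.
Check each candidate in the original equation:
  u = 25: sqrt(169) = 13, while -u + 12 = -13 — extraneous.
  u = 5: sqrt(49) = 7, while -u + 12 = 7 — valid.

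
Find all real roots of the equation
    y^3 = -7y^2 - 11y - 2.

y = -4.7913 or y = -2 or y = -0.2087

Rearrange: y^3 + 7y^2 + 11y + 2 = 0.
Possible rational roots are divisors of 2. Testing y = -2 gives 0, so (y + 2) is a factor.
Divide: y^3 + 7y^2 + 11y + 2 = (y + 2)(y^2 + 5y + 1).
Apply the quadratic formula to y^2 + 5y + 1 = 0: y = (-5 +/- sqrt(21))/2, i.e. y ~= -0.2087 or y ~= -4.7913.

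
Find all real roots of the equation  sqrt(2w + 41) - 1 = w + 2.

Isolate the radical: sqrt(2w + 41) = w + 3.
Square both sides: 2w + 41 = (w + 3)^2.
Expand and rearrange: w^2 + 4w - 32 = 0.
Solving gives w = 4 or w = -8.
Check each candidate in the original equation:
  w = 4: sqrt(49) = 7, while w + 3 = 7 — valid.
  w = -8: sqrt(25) = 5, while w + 3 = -5 — extraneous.

w = 4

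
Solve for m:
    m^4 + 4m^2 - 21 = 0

m = -1.7321 or m = 1.7321

Let u = m^2. The equation becomes u^2 + 4u - 21 = 0.
Factor: (u + 7)(u - 3) = 0, so u = -7 or u = 3.
m^2 = -7 < 0 has no real solution.
m^2 = 3 gives m = +/-sqrt(3) ~= +/-1.7321.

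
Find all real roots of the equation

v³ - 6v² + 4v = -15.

Rearrange: v³ - 6v² + 4v + 15 = 0.
Possible rational roots are divisors of 15. Testing v = 3 gives 0, so (v - 3) is a factor.
Divide: v³ - 6v² + 4v + 15 = (v - 3)(v² - 3v - 5).
Apply the quadratic formula to v² - 3v - 5 = 0: v = (3 ± √29)/2, i.e. v ≈ 4.1926 or v ≈ -1.1926.

v = -1.1926 or v = 3 or v = 4.1926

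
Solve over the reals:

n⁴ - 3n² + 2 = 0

n = -1.4142 or n = -1 or n = 1 or n = 1.4142

Let u = n². The equation becomes u² - 3u + 2 = 0.
Factor: (u - 2)(u - 1) = 0, so u = 2 or u = 1.
n² = 2 gives n = ±√(2) ≈ ±1.4142.
n² = 1 gives n = ±1.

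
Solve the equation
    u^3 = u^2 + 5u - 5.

u = -2.2361 or u = 1 or u = 2.2361

Rearrange: u^3 - u^2 - 5u + 5 = 0.
Possible rational roots are divisors of 5. Testing u = 1 gives 0, so (u - 1) is a factor.
Divide: u^3 - u^2 - 5u + 5 = (u - 1)(u^2 - 5).
Apply the quadratic formula to u^2 - 5 = 0: u = (0 +/- sqrt(20))/2, i.e. u ~= 2.2361 or u ~= -2.2361.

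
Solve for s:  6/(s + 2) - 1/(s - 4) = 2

s = 2 or s = 2.5

Multiply both sides by (s + 2)(s - 4):
6(s - 4) - (s + 2) = 2(s + 2)(s - 4).
Expand and collect terms: 2s² - 9s + 10 = 0.
Factor or apply the quadratic formula: s = 2.5 or s = 2.
Neither value makes a denominator zero (s ≠ -2, s ≠ 4), so both are valid.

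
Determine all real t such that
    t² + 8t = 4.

t = -8.4721 or t = 0.4721

Rearrange to standard form: t² + 8t - 4 = 0.
Discriminant: (8)² − 4·1·(-4) = 80.
Quadratic formula: t = (-8 ± √80) / 2.
So t = -4 + 2·√(5) ≈ 0.4721 or t = -2·√(5) - 4 ≈ -8.4721.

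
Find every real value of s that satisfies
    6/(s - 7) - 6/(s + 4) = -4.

s = -2.2081 or s = 5.2081

Multiply both sides by (s - 7)(s + 4):
6(s + 4) - 6(s - 7) = -4(s - 7)(s + 4).
Expand and collect terms: -4s² + 12s + 46 = 0.
By the quadratic formula, s = (-12 ± √880) / -8, so s ≈ -2.2081 or s ≈ 5.2081.
Neither value makes a denominator zero (s ≠ 7, s ≠ -4), so both are valid.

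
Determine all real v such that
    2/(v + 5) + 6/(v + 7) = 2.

v = -5.7321 or v = -2.2679

Multiply both sides by (v + 5)(v + 7):
2(v + 7) + 6(v + 5) = 2(v + 5)(v + 7).
Expand and collect terms: 2v² + 16v + 26 = 0.
By the quadratic formula, v = (-16 ± √48) / 4, so v ≈ -2.2679 or v ≈ -5.7321.
Neither value makes a denominator zero (v ≠ -5, v ≠ -7), so both are valid.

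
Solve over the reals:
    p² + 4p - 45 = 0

p = -9 or p = 5

Factor: (p - 5)(p + 9) = 0.
So p = 5 or p = -9.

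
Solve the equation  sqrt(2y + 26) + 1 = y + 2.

y = 5

Isolate the radical: sqrt(2y + 26) = y + 1.
Square both sides: 2y + 26 = (y + 1)^2.
Expand and rearrange: y^2 - 25 = 0.
Solving gives y = 5 or y = -5.
Check each candidate in the original equation:
  y = 5: sqrt(36) = 6, while y + 1 = 6 — valid.
  y = -5: sqrt(16) = 4, while y + 1 = -4 — extraneous.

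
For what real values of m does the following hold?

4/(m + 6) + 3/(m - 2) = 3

Multiply both sides by (m + 6)(m - 2):
4(m - 2) + 3(m + 6) = 3(m + 6)(m - 2).
Expand and collect terms: 3m^2 + 5m - 46 = 0.
By the quadratic formula, m = (-5 +/- sqrt(577)) / 6, so m ~= 3.1701 or m ~= -4.8368.
Neither value makes a denominator zero (m != -6, m != 2), so both are valid.

m = -4.8368 or m = 3.1701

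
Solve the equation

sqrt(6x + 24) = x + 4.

x = -4 or x = 2

Square both sides: 6x + 24 = (x + 4)^2.
Expand and rearrange: x^2 + 2x - 8 = 0.
Solving gives x = 2 or x = -4.
Check each candidate in the original equation:
  x = 2: sqrt(36) = 6, while x + 4 = 6 — valid.
  x = -4: sqrt(0) = 0, while x + 4 = 0 — valid.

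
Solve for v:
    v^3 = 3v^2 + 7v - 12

Rearrange: v^3 - 3v^2 - 7v + 12 = 0.
Possible rational roots are divisors of 12. Testing v = 4 gives 0, so (v - 4) is a factor.
Divide: v^3 - 3v^2 - 7v + 12 = (v - 4)(v^2 + v - 3).
Apply the quadratic formula to v^2 + v - 3 = 0: v = (-1 +/- sqrt(13))/2, i.e. v ~= 1.3028 or v ~= -2.3028.

v = -2.3028 or v = 1.3028 or v = 4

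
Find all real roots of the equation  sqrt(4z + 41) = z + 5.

Square both sides: 4z + 41 = (z + 5)^2.
Expand and rearrange: z^2 + 6z - 16 = 0.
Solving gives z = 2 or z = -8.
Check each candidate in the original equation:
  z = 2: sqrt(49) = 7, while z + 5 = 7 — valid.
  z = -8: sqrt(9) = 3, while z + 5 = -3 — extraneous.

z = 2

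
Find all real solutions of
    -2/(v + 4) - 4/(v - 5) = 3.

v = -4.772 or v = 3.772

Multiply both sides by (v + 4)(v - 5):
-2(v - 5) - 4(v + 4) = 3(v + 4)(v - 5).
Expand and collect terms: 3v^2 + 3v - 54 = 0.
By the quadratic formula, v = (-3 +/- sqrt(657)) / 6, so v ~= 3.772 or v ~= -4.772.
Neither value makes a denominator zero (v != -4, v != 5), so both are valid.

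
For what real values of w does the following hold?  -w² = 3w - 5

Rearrange to standard form: -w² - 3w + 5 = 0.
Discriminant: (-3)² − 4·(-1)·5 = 29.
Quadratic formula: w = (3 ± √29) / (-2).
So w = -√(29)/2 - 3/2 ≈ -4.1926 or w = -3/2 + √(29)/2 ≈ 1.1926.

w = -4.1926 or w = 1.1926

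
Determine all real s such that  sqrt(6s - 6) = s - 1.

Square both sides: 6s - 6 = (s - 1)^2.
Expand and rearrange: s^2 - 8s + 7 = 0.
Solving gives s = 7 or s = 1.
Check each candidate in the original equation:
  s = 7: sqrt(36) = 6, while s - 1 = 6 — valid.
  s = 1: sqrt(0) = 0, while s - 1 = 0 — valid.

s = 1 or s = 7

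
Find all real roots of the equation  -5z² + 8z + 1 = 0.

z = -0.1165 or z = 1.7165

Discriminant: (8)² − 4·(-5)·1 = 84.
Quadratic formula: z = (-8 ± √84) / (-10).
So z = 4/5 - √(21)/5 ≈ -0.1165 or z = 4/5 + √(21)/5 ≈ 1.7165.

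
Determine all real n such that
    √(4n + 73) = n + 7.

Square both sides: 4n + 73 = (n + 7)².
Expand and rearrange: n² + 10n - 24 = 0.
Solving gives n = 2 or n = -12.
Check each candidate in the original equation:
  n = 2: √(81) = 9, while n + 7 = 9 — valid.
  n = -12: √(25) = 5, while n + 7 = -5 — extraneous.

n = 2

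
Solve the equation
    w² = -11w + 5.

w = -11.4372 or w = 0.4372

Rearrange to standard form: w² + 11w - 5 = 0.
Discriminant: (11)² − 4·1·(-5) = 141.
Quadratic formula: w = (-11 ± √141) / 2.
So w = -11/2 + √(141)/2 ≈ 0.4372 or w = -√(141)/2 - 11/2 ≈ -11.4372.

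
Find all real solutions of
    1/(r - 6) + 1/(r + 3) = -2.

r = -3.5277 or r = 5.5277

Multiply both sides by (r - 6)(r + 3):
(r + 3) + (r - 6) = -2(r - 6)(r + 3).
Expand and collect terms: -2r² + 4r + 39 = 0.
By the quadratic formula, r = (-4 ± √328) / -4, so r ≈ -3.5277 or r ≈ 5.5277.
Neither value makes a denominator zero (r ≠ 6, r ≠ -3), so both are valid.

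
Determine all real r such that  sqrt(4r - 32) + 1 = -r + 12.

Isolate the radical: sqrt(4r - 32) = -r + 11.
Square both sides: 4r - 32 = (-r + 11)^2.
Expand and rearrange: r^2 - 26r + 153 = 0.
Solving gives r = 17 or r = 9.
Check each candidate in the original equation:
  r = 17: sqrt(36) = 6, while -r + 11 = -6 — extraneous.
  r = 9: sqrt(4) = 2, while -r + 11 = 2 — valid.

r = 9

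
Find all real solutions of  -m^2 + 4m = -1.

m = -0.2361 or m = 4.2361

Rearrange to standard form: -m^2 + 4m + 1 = 0.
Discriminant: (4)^2 - 4*(-1)*1 = 20.
Quadratic formula: m = (-4 +/- sqrt(20)) / (-2).
So m = 2 - sqrt(5) ~= -0.2361 or m = 2 + sqrt(5) ~= 4.2361.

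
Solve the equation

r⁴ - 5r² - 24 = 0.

Let u = r². The equation becomes u² - 5u - 24 = 0.
Factor: (u - 8)(u + 3) = 0, so u = 8 or u = -3.
r² = 8 gives r = ±2·√(2) ≈ ±2.8284.
r² = -3 < 0 has no real solution.

r = -2.8284 or r = 2.8284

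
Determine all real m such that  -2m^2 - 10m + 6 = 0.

m = -5.5414 or m = 0.5414

Discriminant: (-10)^2 - 4*(-2)*6 = 148.
Quadratic formula: m = (10 +/- sqrt(148)) / (-4).
So m = -sqrt(37)/2 - 5/2 ~= -5.5414 or m = -5/2 + sqrt(37)/2 ~= 0.5414.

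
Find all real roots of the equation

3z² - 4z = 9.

Rearrange to standard form: 3z² - 4z - 9 = 0.
Discriminant: (-4)² − 4·3·(-9) = 124.
Quadratic formula: z = (4 ± √124) / 6.
So z = 2/3 + √(31)/3 ≈ 2.5226 or z = 2/3 - √(31)/3 ≈ -1.1893.

z = -1.1893 or z = 2.5226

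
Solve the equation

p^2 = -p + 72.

p = -9 or p = 8

Bring every term to one side: p^2 + p - 72 = 0.
Factor: (p - 8)(p + 9) = 0.
So p = 8 or p = -9.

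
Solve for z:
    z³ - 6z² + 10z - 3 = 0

Possible rational roots are divisors of -3. Testing z = 3 gives 0, so (z - 3) is a factor.
Divide: z³ - 6z² + 10z - 3 = (z - 3)(z² - 3z + 1).
Apply the quadratic formula to z² - 3z + 1 = 0: z = (3 ± √5)/2, i.e. z ≈ 2.618 or z ≈ 0.382.

z = 0.382 or z = 2.618 or z = 3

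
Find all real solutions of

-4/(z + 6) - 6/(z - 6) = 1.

z = -12 or z = 2

Multiply both sides by (z + 6)(z - 6):
-4(z - 6) - 6(z + 6) = (z + 6)(z - 6).
Expand and collect terms: z² + 10z - 24 = 0.
Factor or apply the quadratic formula: z = 2 or z = -12.
Neither value makes a denominator zero (z ≠ -6, z ≠ 6), so both are valid.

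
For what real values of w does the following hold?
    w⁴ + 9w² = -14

Let u = w². The equation becomes u² + 9u + 14 = 0.
Factor: (u + 7)(u + 2) = 0, so u = -7 or u = -2.
w² = -7 < 0 has no real solution.
w² = -2 < 0 has no real solution.

No real solutions.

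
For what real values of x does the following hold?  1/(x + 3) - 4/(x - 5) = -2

x = -3.4039 or x = 6.9039

Multiply both sides by (x + 3)(x - 5):
(x - 5) - 4(x + 3) = -2(x + 3)(x - 5).
Expand and collect terms: -2x^2 + 7x + 47 = 0.
By the quadratic formula, x = (-7 +/- sqrt(425)) / -4, so x ~= -3.4039 or x ~= 6.9039.
Neither value makes a denominator zero (x != -3, x != 5), so both are valid.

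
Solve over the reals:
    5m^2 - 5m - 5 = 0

m = -0.618 or m = 1.618

Discriminant: (-5)^2 - 4*5*(-5) = 125.
Quadratic formula: m = (5 +/- sqrt(125)) / 10.
So m = 1/2 + sqrt(5)/2 ~= 1.618 or m = 1/2 - sqrt(5)/2 ~= -0.618.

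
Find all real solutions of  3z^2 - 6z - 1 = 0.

Discriminant: (-6)^2 - 4*3*(-1) = 48.
Quadratic formula: z = (6 +/- sqrt(48)) / 6.
So z = 1 + 2*sqrt(3)/3 ~= 2.1547 or z = 1 - 2*sqrt(3)/3 ~= -0.1547.

z = -0.1547 or z = 2.1547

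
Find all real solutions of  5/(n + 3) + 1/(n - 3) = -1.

Multiply both sides by (n + 3)(n - 3):
5(n - 3) + (n + 3) = -(n + 3)(n - 3).
Expand and collect terms: -n² - 6n + 21 = 0.
By the quadratic formula, n = (6 ± √120) / -2, so n ≈ -8.4772 or n ≈ 2.4772.
Neither value makes a denominator zero (n ≠ -3, n ≠ 3), so both are valid.

n = -8.4772 or n = 2.4772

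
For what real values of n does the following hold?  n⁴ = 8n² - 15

n = -2.2361 or n = -1.7321 or n = 1.7321 or n = 2.2361

Let u = n². The equation becomes u² - 8u + 15 = 0.
Factor: (u - 3)(u - 5) = 0, so u = 3 or u = 5.
n² = 3 gives n = ±√(3) ≈ ±1.7321.
n² = 5 gives n = ±√(5) ≈ ±2.2361.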